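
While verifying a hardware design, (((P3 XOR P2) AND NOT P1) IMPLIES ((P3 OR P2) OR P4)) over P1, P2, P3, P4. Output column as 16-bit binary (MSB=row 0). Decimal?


Formula: (((P3 XOR P2) AND NOT P1) IMPLIES ((P3 OR P2) OR P4)) over P1, P2, P3, P4 (16 rows)
Evaluate each row (bits = P1,P2,P3,P4, MSB first):
  row 0 [0000]: (((0 XOR 0) AND NOT 0) IMPLIES ((0 OR 0) OR 0)) -> 1
  row 1 [0001]: (((0 XOR 0) AND NOT 0) IMPLIES ((0 OR 0) OR 1)) -> 1
  row 2 [0010]: (((1 XOR 0) AND NOT 0) IMPLIES ((1 OR 0) OR 0)) -> 1
  row 3 [0011]: (((1 XOR 0) AND NOT 0) IMPLIES ((1 OR 0) OR 1)) -> 1
  row 4 [0100]: (((0 XOR 1) AND NOT 0) IMPLIES ((0 OR 1) OR 0)) -> 1
  row 5 [0101]: (((0 XOR 1) AND NOT 0) IMPLIES ((0 OR 1) OR 1)) -> 1
  row 6 [0110]: (((1 XOR 1) AND NOT 0) IMPLIES ((1 OR 1) OR 0)) -> 1
  row 7 [0111]: (((1 XOR 1) AND NOT 0) IMPLIES ((1 OR 1) OR 1)) -> 1
  row 8 [1000]: (((0 XOR 0) AND NOT 1) IMPLIES ((0 OR 0) OR 0)) -> 1
  row 9 [1001]: (((0 XOR 0) AND NOT 1) IMPLIES ((0 OR 0) OR 1)) -> 1
  row 10 [1010]: (((1 XOR 0) AND NOT 1) IMPLIES ((1 OR 0) OR 0)) -> 1
  row 11 [1011]: (((1 XOR 0) AND NOT 1) IMPLIES ((1 OR 0) OR 1)) -> 1
  row 12 [1100]: (((0 XOR 1) AND NOT 1) IMPLIES ((0 OR 1) OR 0)) -> 1
  row 13 [1101]: (((0 XOR 1) AND NOT 1) IMPLIES ((0 OR 1) OR 1)) -> 1
  row 14 [1110]: (((1 XOR 1) AND NOT 1) IMPLIES ((1 OR 1) OR 0)) -> 1
  row 15 [1111]: (((1 XOR 1) AND NOT 1) IMPLIES ((1 OR 1) OR 1)) -> 1
Full result column, 4 rows per line (P1,P2 fixed per line; P3,P4 runs 00..11 left to right):
  rows 0-3 [P1,P2=00]: 1111  = hex F
  rows 4-7 [P1,P2=01]: 1111  = hex F
  rows 8-11 [P1,P2=10]: 1111  = hex F
  rows 12-15 [P1,P2=11]: 1111  = hex F
Output column (row 0 .. row 15) = 1111111111111111
Output column grouped in 4s = 1111 1111 1111 1111 = 0xFFFF
Convert to decimal digit by digit (value = value*16 + digit):
  F -> 15
  15*16 + 15 (F) = 255
  255*16 + 15 (F) = 4095
  4095*16 + 15 (F) = 65535
Decimal = 65535

65535


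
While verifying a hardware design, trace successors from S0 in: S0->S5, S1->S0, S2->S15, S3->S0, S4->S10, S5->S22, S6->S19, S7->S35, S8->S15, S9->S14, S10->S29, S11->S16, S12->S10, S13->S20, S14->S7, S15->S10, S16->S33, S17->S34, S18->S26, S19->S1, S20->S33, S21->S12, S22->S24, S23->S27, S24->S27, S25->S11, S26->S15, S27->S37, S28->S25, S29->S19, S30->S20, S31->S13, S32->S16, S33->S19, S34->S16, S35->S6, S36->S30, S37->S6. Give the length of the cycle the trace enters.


Trace from S0 until a state repeats:
  S0 -> S5 -> S22 -> S24 -> S27 -> S37 -> S6 -> S19 -> S1 -> S0
S0 first seen at step 0, revisited at step 9.
Cycle length = 9 - 0 = 9

9


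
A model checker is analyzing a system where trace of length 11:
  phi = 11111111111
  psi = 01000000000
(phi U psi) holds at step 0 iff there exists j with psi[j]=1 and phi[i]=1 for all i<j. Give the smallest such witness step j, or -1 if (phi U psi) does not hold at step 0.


(phi U psi) at 0: need smallest j with psi[j]=1 and phi[i]=1 for all i in [0,j).
Scan from step 0:
  step 0: phi=1, psi=0 -> continue
  step 1: psi=1 and phi held for [0,1) -> witness found
Witness step = 1

1


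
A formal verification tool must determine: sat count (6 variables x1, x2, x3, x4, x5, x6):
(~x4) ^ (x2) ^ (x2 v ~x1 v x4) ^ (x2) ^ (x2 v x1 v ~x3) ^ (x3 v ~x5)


CNF with 6 clauses over 6 vars (64 assignments).
An assignment satisfies CNF iff every clause has >=1 true literal.
Check each row (bits = x1,x2,x3,x4,x5,x6; clause T/F shown):
  row 0 [000000]: clauses=TFTFTT -> 0
  row 1 [000001]: clauses=TFTFTT -> 0
  row 2 [000010]: clauses=TFTFTF -> 0
  row 3 [000011]: clauses=TFTFTF -> 0
  row 4 [000100]: clauses=FFTFTT -> 0
  (every remaining row is evaluated the same way; all 64 results are listed next)
Full result column, 8 rows per line (x1,x2,x3 fixed per line; x4,x5,x6 runs 000..111 left to right):
  rows 0-7 [x1,x2,x3=000]: 00000000  (ones: 0)
  rows 8-15 [x1,x2,x3=001]: 00000000  (ones: 0)
  rows 16-23 [x1,x2,x3=010]: 11000000  (ones: 2)
  rows 24-31 [x1,x2,x3=011]: 11110000  (ones: 4)
  rows 32-39 [x1,x2,x3=100]: 00000000  (ones: 0)
  rows 40-47 [x1,x2,x3=101]: 00000000  (ones: 0)
  rows 48-55 [x1,x2,x3=110]: 11000000  (ones: 2)
  rows 56-63 [x1,x2,x3=111]: 11110000  (ones: 4)
Satisfying assignments = 0+0+2+4+0+0+2+4 = 12

12


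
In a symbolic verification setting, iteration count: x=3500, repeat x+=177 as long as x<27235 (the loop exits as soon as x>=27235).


Step 1: x goes from 3500 toward 27235 by 177; the body runs while x<27235, so iterations = ceil((bound-start)/step)
Step 2: Distance=23735
Step 3: ceil(23735/177)=135

135


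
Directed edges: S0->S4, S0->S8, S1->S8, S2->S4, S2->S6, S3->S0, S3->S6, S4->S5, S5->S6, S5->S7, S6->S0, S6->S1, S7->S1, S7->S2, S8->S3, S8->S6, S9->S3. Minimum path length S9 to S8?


BFS layer-by-layer from S9:
  dist 0: {S9}
  dist 1: {S3}
  dist 2: {S0, S6}
  dist 3: {S1, S4, S8}
  -> S8 reached at distance 3
Shortest path length = 3

3


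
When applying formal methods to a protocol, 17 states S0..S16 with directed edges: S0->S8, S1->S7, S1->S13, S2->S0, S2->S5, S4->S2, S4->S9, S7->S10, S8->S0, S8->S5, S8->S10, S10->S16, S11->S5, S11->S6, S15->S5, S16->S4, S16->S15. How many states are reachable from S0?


BFS from S0:
  layer 0: {S0}
  layer 1: {S8}
  layer 2: {S5, S10}
  layer 3: {S16}
  layer 4: {S4, S15}
  layer 5: {S2, S9}
Reachable set: {S0, S2, S4, S5, S8, S9, S10, S15, S16}
Count = 9

9


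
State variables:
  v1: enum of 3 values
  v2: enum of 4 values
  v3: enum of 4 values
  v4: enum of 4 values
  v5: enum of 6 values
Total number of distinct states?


State space = product of domain sizes of all variables.
Domain sizes:
  v1 (enum of 3 values): 3
  v2 (enum of 4 values): 4
  v3 (enum of 4 values): 4
  v4 (enum of 4 values): 4
  v5 (enum of 6 values): 6
Product = 3 * 4 * 4 * 4 * 6 = 1152

1152


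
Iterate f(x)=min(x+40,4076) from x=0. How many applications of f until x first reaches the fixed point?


Step 1: x=0, cap=4076, increment=40
Step 2: x grows by 40 each step until capped at 4076; fixed point is x=4076
Step 3: iterations = ceil(4076/40) = 102

102


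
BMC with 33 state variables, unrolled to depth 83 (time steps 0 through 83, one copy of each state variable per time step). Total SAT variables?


BMC unrolls to depth k, creating one copy of each state var for steps 0..k.
Step count = 83 + 1 = 84 (steps 0 through 83)
Vars per step = 33
Total = 33 * 84 = 2772

2772


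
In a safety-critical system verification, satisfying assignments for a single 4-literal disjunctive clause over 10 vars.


Step 1: Total=2^10=1024
Step 2: Unsat when all 4 false: 2^6=64
Step 3: Sat=1024-64=960

960


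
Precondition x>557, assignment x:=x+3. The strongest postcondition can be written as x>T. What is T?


Formula: sp(P, x:=E) = exists old_x. (x = E[old_x/x]) AND P[old_x/x] (old_x is the value of x before the assignment; eliminate old_x by solving x = E[old_x/x] for old_x)
Step 1: Precondition P: x>557, i.e. old_x > 557
Step 2: Assignment gives x = old_x + 3, so old_x = x - 3
Step 3: Substitute into P: x - 3 > 557
Step 4: Simplify: x > 557+3 = 560

560


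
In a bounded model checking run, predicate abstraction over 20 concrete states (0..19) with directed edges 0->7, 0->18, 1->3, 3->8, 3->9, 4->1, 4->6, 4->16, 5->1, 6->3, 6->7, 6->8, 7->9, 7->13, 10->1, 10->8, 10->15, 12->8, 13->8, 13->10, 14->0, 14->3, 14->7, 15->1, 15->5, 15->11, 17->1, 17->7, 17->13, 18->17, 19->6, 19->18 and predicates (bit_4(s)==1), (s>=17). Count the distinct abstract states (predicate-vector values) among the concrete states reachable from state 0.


BFS from 0:
Concrete reachable: {0, 1, 3, 5, 7, 8, 9, 10, 11, 13, 15, 17, 18}
Abstract via predicates (bit_4(s)==1), (s>=17):
  (0,0) <- {0, 1, 3, 5, 7, 8, 9, 10, 11, 13, 15}
  (1,1) <- {17, 18}
Distinct abstract states = 2

2


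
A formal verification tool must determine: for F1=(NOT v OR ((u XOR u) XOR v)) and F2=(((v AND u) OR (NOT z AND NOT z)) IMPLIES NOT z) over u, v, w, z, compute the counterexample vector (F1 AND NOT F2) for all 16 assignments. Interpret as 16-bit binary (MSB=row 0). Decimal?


F1 = (NOT v OR ((u XOR u) XOR v))
F2 = (((v AND u) OR (NOT z AND NOT z)) IMPLIES NOT z)
Counterexample to F1=>F2 is where F1=1 and F2=0.
Evaluate each row (bits = u,v,w,z, MSB first):
  row 0 [0000]: F1=1 F2=1 -> F1&~F2 -> 0
  row 1 [0001]: F1=1 F2=1 -> F1&~F2 -> 0
  row 2 [0010]: F1=1 F2=1 -> F1&~F2 -> 0
  row 3 [0011]: F1=1 F2=1 -> F1&~F2 -> 0
  row 4 [0100]: F1=1 F2=1 -> F1&~F2 -> 0
  row 5 [0101]: F1=1 F2=1 -> F1&~F2 -> 0
  row 6 [0110]: F1=1 F2=1 -> F1&~F2 -> 0
  row 7 [0111]: F1=1 F2=1 -> F1&~F2 -> 0
  row 8 [1000]: F1=1 F2=1 -> F1&~F2 -> 0
  row 9 [1001]: F1=1 F2=1 -> F1&~F2 -> 0
  row 10 [1010]: F1=1 F2=1 -> F1&~F2 -> 0
  row 11 [1011]: F1=1 F2=1 -> F1&~F2 -> 0
  row 12 [1100]: F1=1 F2=1 -> F1&~F2 -> 0
  row 13 [1101]: F1=1 F2=0 -> F1&~F2 -> 1
  row 14 [1110]: F1=1 F2=1 -> F1&~F2 -> 0
  row 15 [1111]: F1=1 F2=0 -> F1&~F2 -> 1
Full result column, 4 rows per line (u,v fixed per line; w,z runs 00..11 left to right):
  rows 0-3 [u,v=00]: 0000  = hex 0
  rows 4-7 [u,v=01]: 0000  = hex 0
  rows 8-11 [u,v=10]: 0000  = hex 0
  rows 12-15 [u,v=11]: 0101  = hex 5
Counterexample vector (row 0 .. row 15) = 0000000000000101
Output column grouped in 4s = 0000 0000 0000 0101 = 0x0005
Convert to decimal digit by digit (value = value*16 + digit):
  0 -> 0
  0*16 + 0 = 0
  0*16 + 0 = 0
  0*16 + 5 = 5
Decimal = 5

5


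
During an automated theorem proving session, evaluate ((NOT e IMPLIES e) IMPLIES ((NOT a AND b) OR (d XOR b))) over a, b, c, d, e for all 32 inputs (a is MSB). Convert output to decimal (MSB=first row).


Formula: ((NOT e IMPLIES e) IMPLIES ((NOT a AND b) OR (d XOR b))) over a, b, c, d, e (32 rows)
Evaluate each row (bits = a,b,c,d,e, MSB first):
  row 0 [00000]: ((NOT 0 IMPLIES 0) IMPLIES ((NOT 0 AND 0) OR (0 XOR 0))) -> 1
  row 1 [00001]: ((NOT 1 IMPLIES 1) IMPLIES ((NOT 0 AND 0) OR (0 XOR 0))) -> 0
  row 2 [00010]: ((NOT 0 IMPLIES 0) IMPLIES ((NOT 0 AND 0) OR (1 XOR 0))) -> 1
  row 3 [00011]: ((NOT 1 IMPLIES 1) IMPLIES ((NOT 0 AND 0) OR (1 XOR 0))) -> 1
  row 4 [00100]: ((NOT 0 IMPLIES 0) IMPLIES ((NOT 0 AND 0) OR (0 XOR 0))) -> 1
  row 5 [00101]: ((NOT 1 IMPLIES 1) IMPLIES ((NOT 0 AND 0) OR (0 XOR 0))) -> 0
  row 6 [00110]: ((NOT 0 IMPLIES 0) IMPLIES ((NOT 0 AND 0) OR (1 XOR 0))) -> 1
  row 7 [00111]: ((NOT 1 IMPLIES 1) IMPLIES ((NOT 0 AND 0) OR (1 XOR 0))) -> 1
  row 8 [01000]: ((NOT 0 IMPLIES 0) IMPLIES ((NOT 0 AND 1) OR (0 XOR 1))) -> 1
  row 9 [01001]: ((NOT 1 IMPLIES 1) IMPLIES ((NOT 0 AND 1) OR (0 XOR 1))) -> 1
  row 10 [01010]: ((NOT 0 IMPLIES 0) IMPLIES ((NOT 0 AND 1) OR (1 XOR 1))) -> 1
  row 11 [01011]: ((NOT 1 IMPLIES 1) IMPLIES ((NOT 0 AND 1) OR (1 XOR 1))) -> 1
  row 12 [01100]: ((NOT 0 IMPLIES 0) IMPLIES ((NOT 0 AND 1) OR (0 XOR 1))) -> 1
  row 13 [01101]: ((NOT 1 IMPLIES 1) IMPLIES ((NOT 0 AND 1) OR (0 XOR 1))) -> 1
  row 14 [01110]: ((NOT 0 IMPLIES 0) IMPLIES ((NOT 0 AND 1) OR (1 XOR 1))) -> 1
  row 15 [01111]: ((NOT 1 IMPLIES 1) IMPLIES ((NOT 0 AND 1) OR (1 XOR 1))) -> 1
  row 16 [10000]: ((NOT 0 IMPLIES 0) IMPLIES ((NOT 1 AND 0) OR (0 XOR 0))) -> 1
  row 17 [10001]: ((NOT 1 IMPLIES 1) IMPLIES ((NOT 1 AND 0) OR (0 XOR 0))) -> 0
  row 18 [10010]: ((NOT 0 IMPLIES 0) IMPLIES ((NOT 1 AND 0) OR (1 XOR 0))) -> 1
  row 19 [10011]: ((NOT 1 IMPLIES 1) IMPLIES ((NOT 1 AND 0) OR (1 XOR 0))) -> 1
  row 20 [10100]: ((NOT 0 IMPLIES 0) IMPLIES ((NOT 1 AND 0) OR (0 XOR 0))) -> 1
  row 21 [10101]: ((NOT 1 IMPLIES 1) IMPLIES ((NOT 1 AND 0) OR (0 XOR 0))) -> 0
  row 22 [10110]: ((NOT 0 IMPLIES 0) IMPLIES ((NOT 1 AND 0) OR (1 XOR 0))) -> 1
  row 23 [10111]: ((NOT 1 IMPLIES 1) IMPLIES ((NOT 1 AND 0) OR (1 XOR 0))) -> 1
  row 24 [11000]: ((NOT 0 IMPLIES 0) IMPLIES ((NOT 1 AND 1) OR (0 XOR 1))) -> 1
  row 25 [11001]: ((NOT 1 IMPLIES 1) IMPLIES ((NOT 1 AND 1) OR (0 XOR 1))) -> 1
  row 26 [11010]: ((NOT 0 IMPLIES 0) IMPLIES ((NOT 1 AND 1) OR (1 XOR 1))) -> 1
  row 27 [11011]: ((NOT 1 IMPLIES 1) IMPLIES ((NOT 1 AND 1) OR (1 XOR 1))) -> 0
  row 28 [11100]: ((NOT 0 IMPLIES 0) IMPLIES ((NOT 1 AND 1) OR (0 XOR 1))) -> 1
  row 29 [11101]: ((NOT 1 IMPLIES 1) IMPLIES ((NOT 1 AND 1) OR (0 XOR 1))) -> 1
  row 30 [11110]: ((NOT 0 IMPLIES 0) IMPLIES ((NOT 1 AND 1) OR (1 XOR 1))) -> 1
  row 31 [11111]: ((NOT 1 IMPLIES 1) IMPLIES ((NOT 1 AND 1) OR (1 XOR 1))) -> 0
Full result column, 4 rows per line (a,b,c fixed per line; d,e runs 00..11 left to right):
  rows 0-3 [a,b,c=000]: 1011  = hex B
  rows 4-7 [a,b,c=001]: 1011  = hex B
  rows 8-11 [a,b,c=010]: 1111  = hex F
  rows 12-15 [a,b,c=011]: 1111  = hex F
  rows 16-19 [a,b,c=100]: 1011  = hex B
  rows 20-23 [a,b,c=101]: 1011  = hex B
  rows 24-27 [a,b,c=110]: 1110  = hex E
  rows 28-31 [a,b,c=111]: 1110  = hex E
Output column (row 0 .. row 31) = 10111011111111111011101111101110
Output column grouped in 4s = 1011 1011 1111 1111 1011 1011 1110 1110 = 0xBBFFBBEE
Convert to decimal digit by digit (value = value*16 + digit):
  B -> 11
  11*16 + 11 (B) = 187
  187*16 + 15 (F) = 3007
  3007*16 + 15 (F) = 48127
  48127*16 + 11 (B) = 770043
  770043*16 + 11 (B) = 12320699
  12320699*16 + 14 (E) = 197131198
  197131198*16 + 14 (E) = 3154099182
Decimal = 3154099182

3154099182


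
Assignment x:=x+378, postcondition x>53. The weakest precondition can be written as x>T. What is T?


Formula: wp(x:=E, P) = P[E/x] (substitute E for x in postcondition)
Step 1: Postcondition: x>53
Step 2: Substitute x+378 for x: x+378>53
Step 3: Solve for x: x > 53-378 = -325

-325


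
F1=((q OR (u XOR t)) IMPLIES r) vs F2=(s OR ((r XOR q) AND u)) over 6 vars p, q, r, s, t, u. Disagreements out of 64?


F1 = ((q OR (u XOR t)) IMPLIES r)
F2 = (s OR ((r XOR q) AND u))
Evaluate both on each of 64 rows (bits = p,q,r,s,t,u):
  row 0 [000000]: F1=1 F2=0 (differ) -> 1
  row 1 [000001]: F1=0 F2=0 -> 0
  row 2 [000010]: F1=0 F2=0 -> 0
  row 3 [000011]: F1=1 F2=0 (differ) -> 1
  row 4 [000100]: F1=1 F2=1 -> 0
  (every remaining row is evaluated the same way; all 64 results are listed next)
Full result column, 8 rows per line (p,q,r fixed per line; s,t,u runs 000..111 left to right):
  rows 0-7 [p,q,r=000]: 10010110  (ones: 4)
  rows 8-15 [p,q,r=001]: 10100000  (ones: 2)
  rows 16-23 [p,q,r=010]: 01011111  (ones: 6)
  rows 24-31 [p,q,r=011]: 11110000  (ones: 4)
  rows 32-39 [p,q,r=100]: 10010110  (ones: 4)
  rows 40-47 [p,q,r=101]: 10100000  (ones: 2)
  rows 48-55 [p,q,r=110]: 01011111  (ones: 6)
  rows 56-63 [p,q,r=111]: 11110000  (ones: 4)
Disagreements = 4+2+6+4+4+2+6+4 = 32

32


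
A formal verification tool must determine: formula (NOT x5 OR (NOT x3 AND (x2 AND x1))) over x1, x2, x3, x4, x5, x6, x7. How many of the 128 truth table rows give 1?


Formula: (NOT x5 OR (NOT x3 AND (x2 AND x1))) over 7 vars (128 rows)
Evaluate each row (x1, x2, x3, x4, x5, x6, x7 as bits, MSB first):
  row 0 [0000000]: (NOT 0 OR (NOT 0 AND (0 AND 0))) -> 1
  row 1 [0000001]: (NOT 0 OR (NOT 0 AND (0 AND 0))) -> 1
  row 2 [0000010]: (NOT 0 OR (NOT 0 AND (0 AND 0))) -> 1
  row 3 [0000011]: (NOT 0 OR (NOT 0 AND (0 AND 0))) -> 1
  row 4 [0000100]: (NOT 1 OR (NOT 0 AND (0 AND 0))) -> 0
  (every remaining row is evaluated the same way; all 128 results are listed next)
Full result column, 8 rows per line (x1,x2,x3,x4 fixed per line; x5,x6,x7 runs 000..111 left to right):
  rows 0-7 [x1,x2,x3,x4=0000]: 11110000  (ones: 4)
  rows 8-15 [x1,x2,x3,x4=0001]: 11110000  (ones: 4)
  rows 16-23 [x1,x2,x3,x4=0010]: 11110000  (ones: 4)
  rows 24-31 [x1,x2,x3,x4=0011]: 11110000  (ones: 4)
  rows 32-39 [x1,x2,x3,x4=0100]: 11110000  (ones: 4)
  rows 40-47 [x1,x2,x3,x4=0101]: 11110000  (ones: 4)
  rows 48-55 [x1,x2,x3,x4=0110]: 11110000  (ones: 4)
  rows 56-63 [x1,x2,x3,x4=0111]: 11110000  (ones: 4)
  rows 64-71 [x1,x2,x3,x4=1000]: 11110000  (ones: 4)
  rows 72-79 [x1,x2,x3,x4=1001]: 11110000  (ones: 4)
  rows 80-87 [x1,x2,x3,x4=1010]: 11110000  (ones: 4)
  rows 88-95 [x1,x2,x3,x4=1011]: 11110000  (ones: 4)
  rows 96-103 [x1,x2,x3,x4=1100]: 11111111  (ones: 8)
  rows 104-111 [x1,x2,x3,x4=1101]: 11111111  (ones: 8)
  rows 112-119 [x1,x2,x3,x4=1110]: 11110000  (ones: 4)
  rows 120-127 [x1,x2,x3,x4=1111]: 11110000  (ones: 4)
Count of 1-rows = 4+4+4+4+4+4+4+4+4+4+4+4+8+8+4+4 = 72

72


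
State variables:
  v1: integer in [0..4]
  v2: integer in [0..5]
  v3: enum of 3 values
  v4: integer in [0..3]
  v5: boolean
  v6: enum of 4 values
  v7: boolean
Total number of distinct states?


State space = product of domain sizes of all variables.
Domain sizes:
  v1 (integer in [0..4]): 5
  v2 (integer in [0..5]): 6
  v3 (enum of 3 values): 3
  v4 (integer in [0..3]): 4
  v5 (boolean): 2
  v6 (enum of 4 values): 4
  v7 (boolean): 2
Product = 5 * 6 * 3 * 4 * 2 * 4 * 2 = 5760

5760


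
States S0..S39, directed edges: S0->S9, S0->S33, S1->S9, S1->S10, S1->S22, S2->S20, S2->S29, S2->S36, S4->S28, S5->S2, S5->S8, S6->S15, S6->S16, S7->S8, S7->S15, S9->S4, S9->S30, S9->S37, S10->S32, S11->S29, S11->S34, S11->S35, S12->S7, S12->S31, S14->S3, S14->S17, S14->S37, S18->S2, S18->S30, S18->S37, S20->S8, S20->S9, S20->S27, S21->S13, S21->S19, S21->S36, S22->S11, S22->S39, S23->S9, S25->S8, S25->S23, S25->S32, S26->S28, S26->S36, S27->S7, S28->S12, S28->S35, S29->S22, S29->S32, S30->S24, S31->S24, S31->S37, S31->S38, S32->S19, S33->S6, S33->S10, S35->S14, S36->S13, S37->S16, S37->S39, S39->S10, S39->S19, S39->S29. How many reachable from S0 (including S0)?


BFS from S0:
  layer 0: {S0}
  layer 1: {S9, S33}
  layer 2: {S4, S6, S10, S30, S37}
  layer 3: {S15, S16, S24, S28, S32, S39}
  layer 4: {S12, S19, S29, S35}
  layer 5: {S7, S14, S22, S31}
  layer 6: {S3, S8, S11, S17, S38}
  layer 7: {S34}
Reachable set: {S0, S3, S4, S6, S7, S8, S9, S10, S11, S12, S14, S15, S16, S17, S19, S22, S24, S28, S29, S30, S31, S32, S33, S34, S35, S37, S38, S39}
Count = 28

28


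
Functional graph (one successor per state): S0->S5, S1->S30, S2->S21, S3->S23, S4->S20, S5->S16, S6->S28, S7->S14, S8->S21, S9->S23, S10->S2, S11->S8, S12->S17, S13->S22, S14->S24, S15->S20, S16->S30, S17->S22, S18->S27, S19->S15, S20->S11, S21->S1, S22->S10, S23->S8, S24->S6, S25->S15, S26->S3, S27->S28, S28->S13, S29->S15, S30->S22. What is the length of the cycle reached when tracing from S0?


Trace from S0 until a state repeats:
  S0 -> S5 -> S16 -> S30 -> S22 -> S10 -> S2 -> S21 -> S1 -> S30
S30 first seen at step 3, revisited at step 9.
Cycle length = 9 - 3 = 6

6


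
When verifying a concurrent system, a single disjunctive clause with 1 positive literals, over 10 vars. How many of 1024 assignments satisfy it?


Step 1: Total=2^10=1024
Step 2: Unsat when all 1 false: 2^9=512
Step 3: Sat=1024-512=512

512


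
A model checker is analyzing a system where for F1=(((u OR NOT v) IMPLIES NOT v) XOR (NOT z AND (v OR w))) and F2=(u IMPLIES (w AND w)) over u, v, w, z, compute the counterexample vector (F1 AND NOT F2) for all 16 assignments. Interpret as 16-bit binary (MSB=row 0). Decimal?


F1 = (((u OR NOT v) IMPLIES NOT v) XOR (NOT z AND (v OR w)))
F2 = (u IMPLIES (w AND w))
Counterexample to F1=>F2 is where F1=1 and F2=0.
Evaluate each row (bits = u,v,w,z, MSB first):
  row 0 [0000]: F1=1 F2=1 -> F1&~F2 -> 0
  row 1 [0001]: F1=1 F2=1 -> F1&~F2 -> 0
  row 2 [0010]: F1=0 F2=1 -> F1&~F2 -> 0
  row 3 [0011]: F1=1 F2=1 -> F1&~F2 -> 0
  row 4 [0100]: F1=0 F2=1 -> F1&~F2 -> 0
  row 5 [0101]: F1=1 F2=1 -> F1&~F2 -> 0
  row 6 [0110]: F1=0 F2=1 -> F1&~F2 -> 0
  row 7 [0111]: F1=1 F2=1 -> F1&~F2 -> 0
  row 8 [1000]: F1=1 F2=0 -> F1&~F2 -> 1
  row 9 [1001]: F1=1 F2=0 -> F1&~F2 -> 1
  row 10 [1010]: F1=0 F2=1 -> F1&~F2 -> 0
  row 11 [1011]: F1=1 F2=1 -> F1&~F2 -> 0
  row 12 [1100]: F1=1 F2=0 -> F1&~F2 -> 1
  row 13 [1101]: F1=0 F2=0 -> F1&~F2 -> 0
  row 14 [1110]: F1=1 F2=1 -> F1&~F2 -> 0
  row 15 [1111]: F1=0 F2=1 -> F1&~F2 -> 0
Full result column, 4 rows per line (u,v fixed per line; w,z runs 00..11 left to right):
  rows 0-3 [u,v=00]: 0000  = hex 0
  rows 4-7 [u,v=01]: 0000  = hex 0
  rows 8-11 [u,v=10]: 1100  = hex C
  rows 12-15 [u,v=11]: 1000  = hex 8
Counterexample vector (row 0 .. row 15) = 0000000011001000
Output column grouped in 4s = 0000 0000 1100 1000 = 0x00C8
Convert to decimal digit by digit (value = value*16 + digit):
  0 -> 0
  0*16 + 0 = 0
  0*16 + 12 (C) = 12
  12*16 + 8 = 200
Decimal = 200

200


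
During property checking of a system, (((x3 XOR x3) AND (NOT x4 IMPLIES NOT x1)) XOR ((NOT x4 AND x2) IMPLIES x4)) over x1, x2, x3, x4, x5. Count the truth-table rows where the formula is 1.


Formula: (((x3 XOR x3) AND (NOT x4 IMPLIES NOT x1)) XOR ((NOT x4 AND x2) IMPLIES x4)) over 5 vars (32 rows)
Evaluate each row (x1, x2, x3, x4, x5 as bits, MSB first):
  row 0 [00000]: (((0 XOR 0) AND (NOT 0 IMPLIES NOT 0)) XOR ((NOT 0 AND 0) IMPLIES 0)) -> 1
  row 1 [00001]: (((0 XOR 0) AND (NOT 0 IMPLIES NOT 0)) XOR ((NOT 0 AND 0) IMPLIES 0)) -> 1
  row 2 [00010]: (((0 XOR 0) AND (NOT 1 IMPLIES NOT 0)) XOR ((NOT 1 AND 0) IMPLIES 1)) -> 1
  row 3 [00011]: (((0 XOR 0) AND (NOT 1 IMPLIES NOT 0)) XOR ((NOT 1 AND 0) IMPLIES 1)) -> 1
  row 4 [00100]: (((1 XOR 1) AND (NOT 0 IMPLIES NOT 0)) XOR ((NOT 0 AND 0) IMPLIES 0)) -> 1
  row 5 [00101]: (((1 XOR 1) AND (NOT 0 IMPLIES NOT 0)) XOR ((NOT 0 AND 0) IMPLIES 0)) -> 1
  row 6 [00110]: (((1 XOR 1) AND (NOT 1 IMPLIES NOT 0)) XOR ((NOT 1 AND 0) IMPLIES 1)) -> 1
  row 7 [00111]: (((1 XOR 1) AND (NOT 1 IMPLIES NOT 0)) XOR ((NOT 1 AND 0) IMPLIES 1)) -> 1
  row 8 [01000]: (((0 XOR 0) AND (NOT 0 IMPLIES NOT 0)) XOR ((NOT 0 AND 1) IMPLIES 0)) -> 0
  row 9 [01001]: (((0 XOR 0) AND (NOT 0 IMPLIES NOT 0)) XOR ((NOT 0 AND 1) IMPLIES 0)) -> 0
  row 10 [01010]: (((0 XOR 0) AND (NOT 1 IMPLIES NOT 0)) XOR ((NOT 1 AND 1) IMPLIES 1)) -> 1
  row 11 [01011]: (((0 XOR 0) AND (NOT 1 IMPLIES NOT 0)) XOR ((NOT 1 AND 1) IMPLIES 1)) -> 1
  row 12 [01100]: (((1 XOR 1) AND (NOT 0 IMPLIES NOT 0)) XOR ((NOT 0 AND 1) IMPLIES 0)) -> 0
  row 13 [01101]: (((1 XOR 1) AND (NOT 0 IMPLIES NOT 0)) XOR ((NOT 0 AND 1) IMPLIES 0)) -> 0
  row 14 [01110]: (((1 XOR 1) AND (NOT 1 IMPLIES NOT 0)) XOR ((NOT 1 AND 1) IMPLIES 1)) -> 1
  row 15 [01111]: (((1 XOR 1) AND (NOT 1 IMPLIES NOT 0)) XOR ((NOT 1 AND 1) IMPLIES 1)) -> 1
  row 16 [10000]: (((0 XOR 0) AND (NOT 0 IMPLIES NOT 1)) XOR ((NOT 0 AND 0) IMPLIES 0)) -> 1
  row 17 [10001]: (((0 XOR 0) AND (NOT 0 IMPLIES NOT 1)) XOR ((NOT 0 AND 0) IMPLIES 0)) -> 1
  row 18 [10010]: (((0 XOR 0) AND (NOT 1 IMPLIES NOT 1)) XOR ((NOT 1 AND 0) IMPLIES 1)) -> 1
  row 19 [10011]: (((0 XOR 0) AND (NOT 1 IMPLIES NOT 1)) XOR ((NOT 1 AND 0) IMPLIES 1)) -> 1
  row 20 [10100]: (((1 XOR 1) AND (NOT 0 IMPLIES NOT 1)) XOR ((NOT 0 AND 0) IMPLIES 0)) -> 1
  row 21 [10101]: (((1 XOR 1) AND (NOT 0 IMPLIES NOT 1)) XOR ((NOT 0 AND 0) IMPLIES 0)) -> 1
  row 22 [10110]: (((1 XOR 1) AND (NOT 1 IMPLIES NOT 1)) XOR ((NOT 1 AND 0) IMPLIES 1)) -> 1
  row 23 [10111]: (((1 XOR 1) AND (NOT 1 IMPLIES NOT 1)) XOR ((NOT 1 AND 0) IMPLIES 1)) -> 1
  row 24 [11000]: (((0 XOR 0) AND (NOT 0 IMPLIES NOT 1)) XOR ((NOT 0 AND 1) IMPLIES 0)) -> 0
  row 25 [11001]: (((0 XOR 0) AND (NOT 0 IMPLIES NOT 1)) XOR ((NOT 0 AND 1) IMPLIES 0)) -> 0
  row 26 [11010]: (((0 XOR 0) AND (NOT 1 IMPLIES NOT 1)) XOR ((NOT 1 AND 1) IMPLIES 1)) -> 1
  row 27 [11011]: (((0 XOR 0) AND (NOT 1 IMPLIES NOT 1)) XOR ((NOT 1 AND 1) IMPLIES 1)) -> 1
  row 28 [11100]: (((1 XOR 1) AND (NOT 0 IMPLIES NOT 1)) XOR ((NOT 0 AND 1) IMPLIES 0)) -> 0
  row 29 [11101]: (((1 XOR 1) AND (NOT 0 IMPLIES NOT 1)) XOR ((NOT 0 AND 1) IMPLIES 0)) -> 0
  row 30 [11110]: (((1 XOR 1) AND (NOT 1 IMPLIES NOT 1)) XOR ((NOT 1 AND 1) IMPLIES 1)) -> 1
  row 31 [11111]: (((1 XOR 1) AND (NOT 1 IMPLIES NOT 1)) XOR ((NOT 1 AND 1) IMPLIES 1)) -> 1
Full result column, 8 rows per line (x1,x2 fixed per line; x3,x4,x5 runs 000..111 left to right):
  rows 0-7 [x1,x2=00]: 11111111  (ones: 8)
  rows 8-15 [x1,x2=01]: 00110011  (ones: 4)
  rows 16-23 [x1,x2=10]: 11111111  (ones: 8)
  rows 24-31 [x1,x2=11]: 00110011  (ones: 4)
Count of 1-rows = 8+4+8+4 = 24

24


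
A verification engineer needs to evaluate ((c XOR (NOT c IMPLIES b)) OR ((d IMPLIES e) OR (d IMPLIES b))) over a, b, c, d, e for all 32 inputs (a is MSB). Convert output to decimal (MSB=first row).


Formula: ((c XOR (NOT c IMPLIES b)) OR ((d IMPLIES e) OR (d IMPLIES b))) over a, b, c, d, e (32 rows)
Evaluate each row (bits = a,b,c,d,e, MSB first):
  row 0 [00000]: ((0 XOR (NOT 0 IMPLIES 0)) OR ((0 IMPLIES 0) OR (0 IMPLIES 0))) -> 1
  row 1 [00001]: ((0 XOR (NOT 0 IMPLIES 0)) OR ((0 IMPLIES 1) OR (0 IMPLIES 0))) -> 1
  row 2 [00010]: ((0 XOR (NOT 0 IMPLIES 0)) OR ((1 IMPLIES 0) OR (1 IMPLIES 0))) -> 0
  row 3 [00011]: ((0 XOR (NOT 0 IMPLIES 0)) OR ((1 IMPLIES 1) OR (1 IMPLIES 0))) -> 1
  row 4 [00100]: ((1 XOR (NOT 1 IMPLIES 0)) OR ((0 IMPLIES 0) OR (0 IMPLIES 0))) -> 1
  row 5 [00101]: ((1 XOR (NOT 1 IMPLIES 0)) OR ((0 IMPLIES 1) OR (0 IMPLIES 0))) -> 1
  row 6 [00110]: ((1 XOR (NOT 1 IMPLIES 0)) OR ((1 IMPLIES 0) OR (1 IMPLIES 0))) -> 0
  row 7 [00111]: ((1 XOR (NOT 1 IMPLIES 0)) OR ((1 IMPLIES 1) OR (1 IMPLIES 0))) -> 1
  row 8 [01000]: ((0 XOR (NOT 0 IMPLIES 1)) OR ((0 IMPLIES 0) OR (0 IMPLIES 1))) -> 1
  row 9 [01001]: ((0 XOR (NOT 0 IMPLIES 1)) OR ((0 IMPLIES 1) OR (0 IMPLIES 1))) -> 1
  row 10 [01010]: ((0 XOR (NOT 0 IMPLIES 1)) OR ((1 IMPLIES 0) OR (1 IMPLIES 1))) -> 1
  row 11 [01011]: ((0 XOR (NOT 0 IMPLIES 1)) OR ((1 IMPLIES 1) OR (1 IMPLIES 1))) -> 1
  row 12 [01100]: ((1 XOR (NOT 1 IMPLIES 1)) OR ((0 IMPLIES 0) OR (0 IMPLIES 1))) -> 1
  row 13 [01101]: ((1 XOR (NOT 1 IMPLIES 1)) OR ((0 IMPLIES 1) OR (0 IMPLIES 1))) -> 1
  row 14 [01110]: ((1 XOR (NOT 1 IMPLIES 1)) OR ((1 IMPLIES 0) OR (1 IMPLIES 1))) -> 1
  row 15 [01111]: ((1 XOR (NOT 1 IMPLIES 1)) OR ((1 IMPLIES 1) OR (1 IMPLIES 1))) -> 1
  row 16 [10000]: ((0 XOR (NOT 0 IMPLIES 0)) OR ((0 IMPLIES 0) OR (0 IMPLIES 0))) -> 1
  row 17 [10001]: ((0 XOR (NOT 0 IMPLIES 0)) OR ((0 IMPLIES 1) OR (0 IMPLIES 0))) -> 1
  row 18 [10010]: ((0 XOR (NOT 0 IMPLIES 0)) OR ((1 IMPLIES 0) OR (1 IMPLIES 0))) -> 0
  row 19 [10011]: ((0 XOR (NOT 0 IMPLIES 0)) OR ((1 IMPLIES 1) OR (1 IMPLIES 0))) -> 1
  row 20 [10100]: ((1 XOR (NOT 1 IMPLIES 0)) OR ((0 IMPLIES 0) OR (0 IMPLIES 0))) -> 1
  row 21 [10101]: ((1 XOR (NOT 1 IMPLIES 0)) OR ((0 IMPLIES 1) OR (0 IMPLIES 0))) -> 1
  row 22 [10110]: ((1 XOR (NOT 1 IMPLIES 0)) OR ((1 IMPLIES 0) OR (1 IMPLIES 0))) -> 0
  row 23 [10111]: ((1 XOR (NOT 1 IMPLIES 0)) OR ((1 IMPLIES 1) OR (1 IMPLIES 0))) -> 1
  row 24 [11000]: ((0 XOR (NOT 0 IMPLIES 1)) OR ((0 IMPLIES 0) OR (0 IMPLIES 1))) -> 1
  row 25 [11001]: ((0 XOR (NOT 0 IMPLIES 1)) OR ((0 IMPLIES 1) OR (0 IMPLIES 1))) -> 1
  row 26 [11010]: ((0 XOR (NOT 0 IMPLIES 1)) OR ((1 IMPLIES 0) OR (1 IMPLIES 1))) -> 1
  row 27 [11011]: ((0 XOR (NOT 0 IMPLIES 1)) OR ((1 IMPLIES 1) OR (1 IMPLIES 1))) -> 1
  row 28 [11100]: ((1 XOR (NOT 1 IMPLIES 1)) OR ((0 IMPLIES 0) OR (0 IMPLIES 1))) -> 1
  row 29 [11101]: ((1 XOR (NOT 1 IMPLIES 1)) OR ((0 IMPLIES 1) OR (0 IMPLIES 1))) -> 1
  row 30 [11110]: ((1 XOR (NOT 1 IMPLIES 1)) OR ((1 IMPLIES 0) OR (1 IMPLIES 1))) -> 1
  row 31 [11111]: ((1 XOR (NOT 1 IMPLIES 1)) OR ((1 IMPLIES 1) OR (1 IMPLIES 1))) -> 1
Full result column, 4 rows per line (a,b,c fixed per line; d,e runs 00..11 left to right):
  rows 0-3 [a,b,c=000]: 1101  = hex D
  rows 4-7 [a,b,c=001]: 1101  = hex D
  rows 8-11 [a,b,c=010]: 1111  = hex F
  rows 12-15 [a,b,c=011]: 1111  = hex F
  rows 16-19 [a,b,c=100]: 1101  = hex D
  rows 20-23 [a,b,c=101]: 1101  = hex D
  rows 24-27 [a,b,c=110]: 1111  = hex F
  rows 28-31 [a,b,c=111]: 1111  = hex F
Output column (row 0 .. row 31) = 11011101111111111101110111111111
Output column grouped in 4s = 1101 1101 1111 1111 1101 1101 1111 1111 = 0xDDFFDDFF
Convert to decimal digit by digit (value = value*16 + digit):
  D -> 13
  13*16 + 13 (D) = 221
  221*16 + 15 (F) = 3551
  3551*16 + 15 (F) = 56831
  56831*16 + 13 (D) = 909309
  909309*16 + 13 (D) = 14548957
  14548957*16 + 15 (F) = 232783327
  232783327*16 + 15 (F) = 3724533247
Decimal = 3724533247

3724533247


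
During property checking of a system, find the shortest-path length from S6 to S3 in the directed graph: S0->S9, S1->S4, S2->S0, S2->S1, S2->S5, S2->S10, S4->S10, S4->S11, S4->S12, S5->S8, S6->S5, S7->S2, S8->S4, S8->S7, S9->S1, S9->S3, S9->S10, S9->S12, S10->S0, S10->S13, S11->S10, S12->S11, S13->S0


BFS layer-by-layer from S6:
  dist 0: {S6}
  dist 1: {S5}
  dist 2: {S8}
  dist 3: {S4, S7}
  dist 4: {S2, S10, S11, S12}
  dist 5: {S0, S1, S13}
  dist 6: {S9}
  dist 7: {S3}
  -> S3 reached at distance 7
Shortest path length = 7

7


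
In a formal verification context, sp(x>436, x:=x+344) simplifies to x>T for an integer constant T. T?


Formula: sp(P, x:=E) = exists old_x. (x = E[old_x/x]) AND P[old_x/x] (old_x is the value of x before the assignment; eliminate old_x by solving x = E[old_x/x] for old_x)
Step 1: Precondition P: x>436, i.e. old_x > 436
Step 2: Assignment gives x = old_x + 344, so old_x = x - 344
Step 3: Substitute into P: x - 344 > 436
Step 4: Simplify: x > 436+344 = 780

780


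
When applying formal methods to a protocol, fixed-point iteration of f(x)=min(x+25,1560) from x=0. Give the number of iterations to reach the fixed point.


Step 1: x=0, cap=1560, increment=25
Step 2: x grows by 25 each step until capped at 1560; fixed point is x=1560
Step 3: iterations = ceil(1560/25) = 63

63


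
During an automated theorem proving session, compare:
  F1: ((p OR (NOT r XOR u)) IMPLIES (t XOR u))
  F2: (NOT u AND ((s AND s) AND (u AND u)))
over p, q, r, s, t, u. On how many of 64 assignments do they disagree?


F1 = ((p OR (NOT r XOR u)) IMPLIES (t XOR u))
F2 = (NOT u AND ((s AND s) AND (u AND u)))
Evaluate both on each of 64 rows (bits = p,q,r,s,t,u):
  row 0 [000000]: F1=0 F2=0 -> 0
  row 1 [000001]: F1=1 F2=0 (differ) -> 1
  row 2 [000010]: F1=1 F2=0 (differ) -> 1
  row 3 [000011]: F1=1 F2=0 (differ) -> 1
  row 4 [000100]: F1=0 F2=0 -> 0
  (every remaining row is evaluated the same way; all 64 results are listed next)
Full result column, 8 rows per line (p,q,r fixed per line; s,t,u runs 000..111 left to right):
  rows 0-7 [p,q,r=000]: 01110111  (ones: 6)
  rows 8-15 [p,q,r=001]: 11101110  (ones: 6)
  rows 16-23 [p,q,r=010]: 01110111  (ones: 6)
  rows 24-31 [p,q,r=011]: 11101110  (ones: 6)
  rows 32-39 [p,q,r=100]: 01100110  (ones: 4)
  rows 40-47 [p,q,r=101]: 01100110  (ones: 4)
  rows 48-55 [p,q,r=110]: 01100110  (ones: 4)
  rows 56-63 [p,q,r=111]: 01100110  (ones: 4)
Disagreements = 6+6+6+6+4+4+4+4 = 40

40


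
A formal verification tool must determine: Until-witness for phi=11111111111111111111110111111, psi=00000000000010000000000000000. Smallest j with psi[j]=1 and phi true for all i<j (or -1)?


(phi U psi) at 0: need smallest j with psi[j]=1 and phi[i]=1 for all i in [0,j).
Scan from step 0:
  step 0: phi=1, psi=0 -> continue
  step 1: phi=1, psi=0 -> continue
  step 2: phi=1, psi=0 -> continue
  step 3: phi=1, psi=0 -> continue
  step 12: psi=1 and phi held for [0,12) -> witness found
Witness step = 12

12


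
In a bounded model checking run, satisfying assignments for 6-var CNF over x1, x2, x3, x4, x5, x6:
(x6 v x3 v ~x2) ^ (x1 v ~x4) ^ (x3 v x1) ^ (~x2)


CNF with 4 clauses over 6 vars (64 assignments).
An assignment satisfies CNF iff every clause has >=1 true literal.
Check each row (bits = x1,x2,x3,x4,x5,x6; clause T/F shown):
  row 0 [000000]: clauses=TTFT -> 0
  row 1 [000001]: clauses=TTFT -> 0
  row 2 [000010]: clauses=TTFT -> 0
  row 3 [000011]: clauses=TTFT -> 0
  row 4 [000100]: clauses=TFFT -> 0
  (every remaining row is evaluated the same way; all 64 results are listed next)
Full result column, 8 rows per line (x1,x2,x3 fixed per line; x4,x5,x6 runs 000..111 left to right):
  rows 0-7 [x1,x2,x3=000]: 00000000  (ones: 0)
  rows 8-15 [x1,x2,x3=001]: 11110000  (ones: 4)
  rows 16-23 [x1,x2,x3=010]: 00000000  (ones: 0)
  rows 24-31 [x1,x2,x3=011]: 00000000  (ones: 0)
  rows 32-39 [x1,x2,x3=100]: 11111111  (ones: 8)
  rows 40-47 [x1,x2,x3=101]: 11111111  (ones: 8)
  rows 48-55 [x1,x2,x3=110]: 00000000  (ones: 0)
  rows 56-63 [x1,x2,x3=111]: 00000000  (ones: 0)
Satisfying assignments = 0+4+0+0+8+8+0+0 = 20

20


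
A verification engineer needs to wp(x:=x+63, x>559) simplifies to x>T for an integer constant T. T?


Formula: wp(x:=E, P) = P[E/x] (substitute E for x in postcondition)
Step 1: Postcondition: x>559
Step 2: Substitute x+63 for x: x+63>559
Step 3: Solve for x: x > 559-63 = 496

496


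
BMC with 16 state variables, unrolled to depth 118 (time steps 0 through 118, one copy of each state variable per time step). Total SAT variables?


BMC unrolls to depth k, creating one copy of each state var for steps 0..k.
Step count = 118 + 1 = 119 (steps 0 through 118)
Vars per step = 16
Total = 16 * 119 = 1904

1904


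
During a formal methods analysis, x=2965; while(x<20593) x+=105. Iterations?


Step 1: x goes from 2965 toward 20593 by 105; the body runs while x<20593, so iterations = ceil((bound-start)/step)
Step 2: Distance=17628
Step 3: ceil(17628/105)=168

168


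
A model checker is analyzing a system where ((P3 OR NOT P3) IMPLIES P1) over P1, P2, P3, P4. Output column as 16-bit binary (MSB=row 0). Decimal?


Formula: ((P3 OR NOT P3) IMPLIES P1) over P1, P2, P3, P4 (16 rows)
Evaluate each row (bits = P1,P2,P3,P4, MSB first):
  row 0 [0000]: ((0 OR NOT 0) IMPLIES 0) -> 0
  row 1 [0001]: ((0 OR NOT 0) IMPLIES 0) -> 0
  row 2 [0010]: ((1 OR NOT 1) IMPLIES 0) -> 0
  row 3 [0011]: ((1 OR NOT 1) IMPLIES 0) -> 0
  row 4 [0100]: ((0 OR NOT 0) IMPLIES 0) -> 0
  row 5 [0101]: ((0 OR NOT 0) IMPLIES 0) -> 0
  row 6 [0110]: ((1 OR NOT 1) IMPLIES 0) -> 0
  row 7 [0111]: ((1 OR NOT 1) IMPLIES 0) -> 0
  row 8 [1000]: ((0 OR NOT 0) IMPLIES 1) -> 1
  row 9 [1001]: ((0 OR NOT 0) IMPLIES 1) -> 1
  row 10 [1010]: ((1 OR NOT 1) IMPLIES 1) -> 1
  row 11 [1011]: ((1 OR NOT 1) IMPLIES 1) -> 1
  row 12 [1100]: ((0 OR NOT 0) IMPLIES 1) -> 1
  row 13 [1101]: ((0 OR NOT 0) IMPLIES 1) -> 1
  row 14 [1110]: ((1 OR NOT 1) IMPLIES 1) -> 1
  row 15 [1111]: ((1 OR NOT 1) IMPLIES 1) -> 1
Full result column, 4 rows per line (P1,P2 fixed per line; P3,P4 runs 00..11 left to right):
  rows 0-3 [P1,P2=00]: 0000  = hex 0
  rows 4-7 [P1,P2=01]: 0000  = hex 0
  rows 8-11 [P1,P2=10]: 1111  = hex F
  rows 12-15 [P1,P2=11]: 1111  = hex F
Output column (row 0 .. row 15) = 0000000011111111
Output column grouped in 4s = 0000 0000 1111 1111 = 0x00FF
Convert to decimal digit by digit (value = value*16 + digit):
  0 -> 0
  0*16 + 0 = 0
  0*16 + 15 (F) = 15
  15*16 + 15 (F) = 255
Decimal = 255

255


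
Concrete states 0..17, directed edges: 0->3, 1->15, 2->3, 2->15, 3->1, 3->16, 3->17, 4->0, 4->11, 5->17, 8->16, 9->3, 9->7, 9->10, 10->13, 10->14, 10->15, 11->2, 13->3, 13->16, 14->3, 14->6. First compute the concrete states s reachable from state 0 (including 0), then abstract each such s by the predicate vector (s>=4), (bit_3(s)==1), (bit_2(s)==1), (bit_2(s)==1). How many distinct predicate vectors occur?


BFS from 0:
Concrete reachable: {0, 1, 3, 15, 16, 17}
Abstract via predicates (s>=4), (bit_3(s)==1), (bit_2(s)==1), (bit_2(s)==1):
  (0,0,0,0) <- {0, 1, 3}
  (1,0,0,0) <- {16, 17}
  (1,1,1,1) <- {15}
Distinct abstract states = 3

3


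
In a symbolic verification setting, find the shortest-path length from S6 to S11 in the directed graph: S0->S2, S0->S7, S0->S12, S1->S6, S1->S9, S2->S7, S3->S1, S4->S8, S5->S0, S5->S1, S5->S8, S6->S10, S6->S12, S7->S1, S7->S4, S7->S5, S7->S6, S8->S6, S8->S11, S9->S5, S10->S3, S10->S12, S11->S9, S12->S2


BFS layer-by-layer from S6:
  dist 0: {S6}
  dist 1: {S10, S12}
  dist 2: {S2, S3}
  dist 3: {S1, S7}
  dist 4: {S4, S5, S9}
  dist 5: {S0, S8}
  dist 6: {S11}
  -> S11 reached at distance 6
Shortest path length = 6

6


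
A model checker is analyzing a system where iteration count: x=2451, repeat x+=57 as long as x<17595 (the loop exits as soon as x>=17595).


Step 1: x goes from 2451 toward 17595 by 57; the body runs while x<17595, so iterations = ceil((bound-start)/step)
Step 2: Distance=15144
Step 3: ceil(15144/57)=266

266


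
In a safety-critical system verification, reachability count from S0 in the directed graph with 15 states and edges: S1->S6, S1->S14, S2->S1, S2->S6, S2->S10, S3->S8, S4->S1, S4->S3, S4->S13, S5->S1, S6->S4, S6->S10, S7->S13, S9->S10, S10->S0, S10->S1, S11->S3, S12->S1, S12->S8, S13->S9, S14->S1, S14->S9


BFS from S0:
  layer 0: {S0}
Reachable set: {S0}
Count = 1

1


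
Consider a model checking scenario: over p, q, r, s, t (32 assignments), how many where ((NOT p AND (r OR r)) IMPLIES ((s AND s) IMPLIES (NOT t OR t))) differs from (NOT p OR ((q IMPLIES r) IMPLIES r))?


F1 = ((NOT p AND (r OR r)) IMPLIES ((s AND s) IMPLIES (NOT t OR t)))
F2 = (NOT p OR ((q IMPLIES r) IMPLIES r))
Evaluate both on each of 32 rows (bits = p,q,r,s,t):
  row 0 [00000]: F1=1 F2=1 -> 0
  row 1 [00001]: F1=1 F2=1 -> 0
  row 2 [00010]: F1=1 F2=1 -> 0
  row 3 [00011]: F1=1 F2=1 -> 0
  row 4 [00100]: F1=1 F2=1 -> 0
  row 5 [00101]: F1=1 F2=1 -> 0
  row 6 [00110]: F1=1 F2=1 -> 0
  row 7 [00111]: F1=1 F2=1 -> 0
  row 8 [01000]: F1=1 F2=1 -> 0
  row 9 [01001]: F1=1 F2=1 -> 0
  row 10 [01010]: F1=1 F2=1 -> 0
  row 11 [01011]: F1=1 F2=1 -> 0
  row 12 [01100]: F1=1 F2=1 -> 0
  row 13 [01101]: F1=1 F2=1 -> 0
  row 14 [01110]: F1=1 F2=1 -> 0
  row 15 [01111]: F1=1 F2=1 -> 0
  row 16 [10000]: F1=1 F2=0 (differ) -> 1
  row 17 [10001]: F1=1 F2=0 (differ) -> 1
  row 18 [10010]: F1=1 F2=0 (differ) -> 1
  row 19 [10011]: F1=1 F2=0 (differ) -> 1
  row 20 [10100]: F1=1 F2=1 -> 0
  row 21 [10101]: F1=1 F2=1 -> 0
  row 22 [10110]: F1=1 F2=1 -> 0
  row 23 [10111]: F1=1 F2=1 -> 0
  row 24 [11000]: F1=1 F2=1 -> 0
  row 25 [11001]: F1=1 F2=1 -> 0
  row 26 [11010]: F1=1 F2=1 -> 0
  row 27 [11011]: F1=1 F2=1 -> 0
  row 28 [11100]: F1=1 F2=1 -> 0
  row 29 [11101]: F1=1 F2=1 -> 0
  row 30 [11110]: F1=1 F2=1 -> 0
  row 31 [11111]: F1=1 F2=1 -> 0
Full result column, 8 rows per line (p,q fixed per line; r,s,t runs 000..111 left to right):
  rows 0-7 [p,q=00]: 00000000  (ones: 0)
  rows 8-15 [p,q=01]: 00000000  (ones: 0)
  rows 16-23 [p,q=10]: 11110000  (ones: 4)
  rows 24-31 [p,q=11]: 00000000  (ones: 0)
Disagreements = 0+0+4+0 = 4

4


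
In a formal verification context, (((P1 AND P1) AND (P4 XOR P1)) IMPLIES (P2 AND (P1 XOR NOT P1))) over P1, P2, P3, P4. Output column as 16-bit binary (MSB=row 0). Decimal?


Formula: (((P1 AND P1) AND (P4 XOR P1)) IMPLIES (P2 AND (P1 XOR NOT P1))) over P1, P2, P3, P4 (16 rows)
Evaluate each row (bits = P1,P2,P3,P4, MSB first):
  row 0 [0000]: (((0 AND 0) AND (0 XOR 0)) IMPLIES (0 AND (0 XOR NOT 0))) -> 1
  row 1 [0001]: (((0 AND 0) AND (1 XOR 0)) IMPLIES (0 AND (0 XOR NOT 0))) -> 1
  row 2 [0010]: (((0 AND 0) AND (0 XOR 0)) IMPLIES (0 AND (0 XOR NOT 0))) -> 1
  row 3 [0011]: (((0 AND 0) AND (1 XOR 0)) IMPLIES (0 AND (0 XOR NOT 0))) -> 1
  row 4 [0100]: (((0 AND 0) AND (0 XOR 0)) IMPLIES (1 AND (0 XOR NOT 0))) -> 1
  row 5 [0101]: (((0 AND 0) AND (1 XOR 0)) IMPLIES (1 AND (0 XOR NOT 0))) -> 1
  row 6 [0110]: (((0 AND 0) AND (0 XOR 0)) IMPLIES (1 AND (0 XOR NOT 0))) -> 1
  row 7 [0111]: (((0 AND 0) AND (1 XOR 0)) IMPLIES (1 AND (0 XOR NOT 0))) -> 1
  row 8 [1000]: (((1 AND 1) AND (0 XOR 1)) IMPLIES (0 AND (1 XOR NOT 1))) -> 0
  row 9 [1001]: (((1 AND 1) AND (1 XOR 1)) IMPLIES (0 AND (1 XOR NOT 1))) -> 1
  row 10 [1010]: (((1 AND 1) AND (0 XOR 1)) IMPLIES (0 AND (1 XOR NOT 1))) -> 0
  row 11 [1011]: (((1 AND 1) AND (1 XOR 1)) IMPLIES (0 AND (1 XOR NOT 1))) -> 1
  row 12 [1100]: (((1 AND 1) AND (0 XOR 1)) IMPLIES (1 AND (1 XOR NOT 1))) -> 1
  row 13 [1101]: (((1 AND 1) AND (1 XOR 1)) IMPLIES (1 AND (1 XOR NOT 1))) -> 1
  row 14 [1110]: (((1 AND 1) AND (0 XOR 1)) IMPLIES (1 AND (1 XOR NOT 1))) -> 1
  row 15 [1111]: (((1 AND 1) AND (1 XOR 1)) IMPLIES (1 AND (1 XOR NOT 1))) -> 1
Full result column, 4 rows per line (P1,P2 fixed per line; P3,P4 runs 00..11 left to right):
  rows 0-3 [P1,P2=00]: 1111  = hex F
  rows 4-7 [P1,P2=01]: 1111  = hex F
  rows 8-11 [P1,P2=10]: 0101  = hex 5
  rows 12-15 [P1,P2=11]: 1111  = hex F
Output column (row 0 .. row 15) = 1111111101011111
Output column grouped in 4s = 1111 1111 0101 1111 = 0xFF5F
Convert to decimal digit by digit (value = value*16 + digit):
  F -> 15
  15*16 + 15 (F) = 255
  255*16 + 5 = 4085
  4085*16 + 15 (F) = 65375
Decimal = 65375

65375


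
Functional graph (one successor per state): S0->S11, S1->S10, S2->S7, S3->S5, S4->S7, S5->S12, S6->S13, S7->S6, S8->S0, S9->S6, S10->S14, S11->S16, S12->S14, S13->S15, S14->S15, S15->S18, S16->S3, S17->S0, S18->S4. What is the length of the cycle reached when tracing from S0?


Trace from S0 until a state repeats:
  S0 -> S11 -> S16 -> S3 -> S5 -> S12 -> S14 -> S15 -> S18 -> S4 -> S7 -> S6 -> S13 -> S15
S15 first seen at step 7, revisited at step 13.
Cycle length = 13 - 7 = 6

6
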